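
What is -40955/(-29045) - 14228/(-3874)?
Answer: 57191193/11252033 ≈ 5.0827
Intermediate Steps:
-40955/(-29045) - 14228/(-3874) = -40955*(-1/29045) - 14228*(-1/3874) = 8191/5809 + 7114/1937 = 57191193/11252033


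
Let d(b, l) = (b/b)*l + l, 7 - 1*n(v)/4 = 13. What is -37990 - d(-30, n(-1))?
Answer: -37942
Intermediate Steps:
n(v) = -24 (n(v) = 28 - 4*13 = 28 - 52 = -24)
d(b, l) = 2*l (d(b, l) = 1*l + l = l + l = 2*l)
-37990 - d(-30, n(-1)) = -37990 - 2*(-24) = -37990 - 1*(-48) = -37990 + 48 = -37942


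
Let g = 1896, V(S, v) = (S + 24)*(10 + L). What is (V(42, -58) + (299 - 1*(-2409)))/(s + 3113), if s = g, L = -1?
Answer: 3302/5009 ≈ 0.65921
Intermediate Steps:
V(S, v) = 216 + 9*S (V(S, v) = (S + 24)*(10 - 1) = (24 + S)*9 = 216 + 9*S)
s = 1896
(V(42, -58) + (299 - 1*(-2409)))/(s + 3113) = ((216 + 9*42) + (299 - 1*(-2409)))/(1896 + 3113) = ((216 + 378) + (299 + 2409))/5009 = (594 + 2708)*(1/5009) = 3302*(1/5009) = 3302/5009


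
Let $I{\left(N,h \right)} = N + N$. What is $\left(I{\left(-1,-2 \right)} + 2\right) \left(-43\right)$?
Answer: $0$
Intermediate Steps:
$I{\left(N,h \right)} = 2 N$
$\left(I{\left(-1,-2 \right)} + 2\right) \left(-43\right) = \left(2 \left(-1\right) + 2\right) \left(-43\right) = \left(-2 + 2\right) \left(-43\right) = 0 \left(-43\right) = 0$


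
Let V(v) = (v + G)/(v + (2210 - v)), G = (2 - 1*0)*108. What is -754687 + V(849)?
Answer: -333571441/442 ≈ -7.5469e+5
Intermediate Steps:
G = 216 (G = (2 + 0)*108 = 2*108 = 216)
V(v) = 108/1105 + v/2210 (V(v) = (v + 216)/(v + (2210 - v)) = (216 + v)/2210 = (216 + v)*(1/2210) = 108/1105 + v/2210)
-754687 + V(849) = -754687 + (108/1105 + (1/2210)*849) = -754687 + (108/1105 + 849/2210) = -754687 + 213/442 = -333571441/442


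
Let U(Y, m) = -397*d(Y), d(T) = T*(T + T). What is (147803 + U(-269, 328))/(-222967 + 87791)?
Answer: 57306831/135176 ≈ 423.94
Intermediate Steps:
d(T) = 2*T² (d(T) = T*(2*T) = 2*T²)
U(Y, m) = -794*Y²
(147803 + U(-269, 328))/(-222967 + 87791) = (147803 - 794*(-269)²)/(-222967 + 87791) = (147803 - 794*72361)/(-135176) = (147803 - 57454634)*(-1/135176) = -57306831*(-1/135176) = 57306831/135176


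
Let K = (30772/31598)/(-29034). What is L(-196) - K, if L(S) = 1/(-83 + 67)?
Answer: -32747285/524237904 ≈ -0.062466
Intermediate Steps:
K = -1099/32764869 (K = (30772*(1/31598))*(-1/29034) = (2198/2257)*(-1/29034) = -1099/32764869 ≈ -3.3542e-5)
L(S) = -1/16 (L(S) = 1/(-16) = -1/16)
L(-196) - K = -1/16 - 1*(-1099/32764869) = -1/16 + 1099/32764869 = -32747285/524237904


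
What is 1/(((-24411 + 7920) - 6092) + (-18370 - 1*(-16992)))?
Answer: -1/23961 ≈ -4.1734e-5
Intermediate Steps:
1/(((-24411 + 7920) - 6092) + (-18370 - 1*(-16992))) = 1/((-16491 - 6092) + (-18370 + 16992)) = 1/(-22583 - 1378) = 1/(-23961) = -1/23961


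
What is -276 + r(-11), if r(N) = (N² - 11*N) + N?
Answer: -45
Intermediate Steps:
r(N) = N² - 10*N
-276 + r(-11) = -276 - 11*(-10 - 11) = -276 - 11*(-21) = -276 + 231 = -45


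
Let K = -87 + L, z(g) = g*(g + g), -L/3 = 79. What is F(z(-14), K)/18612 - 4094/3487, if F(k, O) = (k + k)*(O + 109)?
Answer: -15090142/1475001 ≈ -10.231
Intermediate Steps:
L = -237 (L = -3*79 = -237)
z(g) = 2*g² (z(g) = g*(2*g) = 2*g²)
K = -324 (K = -87 - 237 = -324)
F(k, O) = 2*k*(109 + O) (F(k, O) = (2*k)*(109 + O) = 2*k*(109 + O))
F(z(-14), K)/18612 - 4094/3487 = (2*(2*(-14)²)*(109 - 324))/18612 - 4094/3487 = (2*(2*196)*(-215))*(1/18612) - 4094*1/3487 = (2*392*(-215))*(1/18612) - 4094/3487 = -168560*1/18612 - 4094/3487 = -42140/4653 - 4094/3487 = -15090142/1475001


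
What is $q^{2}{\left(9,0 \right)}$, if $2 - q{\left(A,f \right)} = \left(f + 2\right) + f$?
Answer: $0$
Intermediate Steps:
$q{\left(A,f \right)} = - 2 f$ ($q{\left(A,f \right)} = 2 - \left(\left(f + 2\right) + f\right) = 2 - \left(\left(2 + f\right) + f\right) = 2 - \left(2 + 2 f\right) = - 2 f$)
$q^{2}{\left(9,0 \right)} = \left(\left(-2\right) 0\right)^{2} = 0^{2} = 0$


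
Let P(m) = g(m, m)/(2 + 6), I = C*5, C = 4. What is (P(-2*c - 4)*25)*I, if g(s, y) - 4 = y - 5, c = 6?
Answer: -2125/2 ≈ -1062.5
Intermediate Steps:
I = 20 (I = 4*5 = 20)
g(s, y) = -1 + y (g(s, y) = 4 + (y - 5) = 4 + (-5 + y) = -1 + y)
P(m) = -⅛ + m/8 (P(m) = (-1 + m)/(2 + 6) = (-1 + m)/8 = -⅛ + m/8)
(P(-2*c - 4)*25)*I = ((-⅛ + (-2*6 - 4)/8)*25)*20 = ((-⅛ + (-12 - 4)/8)*25)*20 = ((-⅛ + (⅛)*(-16))*25)*20 = ((-⅛ - 2)*25)*20 = -17/8*25*20 = -425/8*20 = -2125/2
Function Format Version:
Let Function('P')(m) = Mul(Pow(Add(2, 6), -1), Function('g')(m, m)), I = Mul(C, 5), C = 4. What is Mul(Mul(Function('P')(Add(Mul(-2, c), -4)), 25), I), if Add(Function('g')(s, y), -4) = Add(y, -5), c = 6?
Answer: Rational(-2125, 2) ≈ -1062.5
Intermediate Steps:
I = 20 (I = Mul(4, 5) = 20)
Function('g')(s, y) = Add(-1, y) (Function('g')(s, y) = Add(4, Add(y, -5)) = Add(4, Add(-5, y)) = Add(-1, y))
Function('P')(m) = Add(Rational(-1, 8), Mul(Rational(1, 8), m)) (Function('P')(m) = Mul(Pow(Add(2, 6), -1), Add(-1, m)) = Mul(Pow(8, -1), Add(-1, m)) = Mul(Rational(1, 8), Add(-1, m)) = Add(Rational(-1, 8), Mul(Rational(1, 8), m)))
Mul(Mul(Function('P')(Add(Mul(-2, c), -4)), 25), I) = Mul(Mul(Add(Rational(-1, 8), Mul(Rational(1, 8), Add(Mul(-2, 6), -4))), 25), 20) = Mul(Mul(Add(Rational(-1, 8), Mul(Rational(1, 8), Add(-12, -4))), 25), 20) = Mul(Mul(Add(Rational(-1, 8), Mul(Rational(1, 8), -16)), 25), 20) = Mul(Mul(Add(Rational(-1, 8), -2), 25), 20) = Mul(Mul(Rational(-17, 8), 25), 20) = Mul(Rational(-425, 8), 20) = Rational(-2125, 2)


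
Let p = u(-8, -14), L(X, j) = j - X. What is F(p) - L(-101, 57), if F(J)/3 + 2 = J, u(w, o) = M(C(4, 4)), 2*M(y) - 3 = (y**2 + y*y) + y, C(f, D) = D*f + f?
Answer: 2141/2 ≈ 1070.5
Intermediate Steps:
C(f, D) = f + D*f
M(y) = 3/2 + y**2 + y/2 (M(y) = 3/2 + ((y**2 + y*y) + y)/2 = 3/2 + ((y**2 + y**2) + y)/2 = 3/2 + (2*y**2 + y)/2 = 3/2 + (y + 2*y**2)/2 = 3/2 + (y**2 + y/2) = 3/2 + y**2 + y/2)
u(w, o) = 823/2 (u(w, o) = 3/2 + (4*(1 + 4))**2 + (4*(1 + 4))/2 = 3/2 + (4*5)**2 + (4*5)/2 = 3/2 + 20**2 + (1/2)*20 = 3/2 + 400 + 10 = 823/2)
p = 823/2 ≈ 411.50
F(J) = -6 + 3*J
F(p) - L(-101, 57) = (-6 + 3*(823/2)) - (57 - 1*(-101)) = (-6 + 2469/2) - (57 + 101) = 2457/2 - 1*158 = 2457/2 - 158 = 2141/2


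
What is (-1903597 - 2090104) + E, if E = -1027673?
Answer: -5021374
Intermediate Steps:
(-1903597 - 2090104) + E = (-1903597 - 2090104) - 1027673 = -3993701 - 1027673 = -5021374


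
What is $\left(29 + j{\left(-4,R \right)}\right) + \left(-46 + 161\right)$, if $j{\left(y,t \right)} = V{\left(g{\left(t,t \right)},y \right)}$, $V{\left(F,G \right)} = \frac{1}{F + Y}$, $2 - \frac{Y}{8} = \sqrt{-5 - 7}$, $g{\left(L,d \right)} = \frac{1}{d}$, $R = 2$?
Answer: $\frac{199750}{1387} + \frac{64 i \sqrt{3}}{4161} \approx 144.02 + 0.026641 i$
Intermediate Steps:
$Y = 16 - 16 i \sqrt{3}$ ($Y = 16 - 8 \sqrt{-5 - 7} = 16 - 8 \sqrt{-12} = 16 - 8 \cdot 2 i \sqrt{3} = 16 - 16 i \sqrt{3} \approx 16.0 - 27.713 i$)
$V{\left(F,G \right)} = \frac{1}{16 + F - 16 i \sqrt{3}}$ ($V{\left(F,G \right)} = \frac{1}{F + \left(16 - 16 i \sqrt{3}\right)} = \frac{1}{16 + F - 16 i \sqrt{3}}$)
$j{\left(y,t \right)} = \frac{1}{16 + \frac{1}{t} - 16 i \sqrt{3}}$
$\left(29 + j{\left(-4,R \right)}\right) + \left(-46 + 161\right) = \left(29 + \frac{2}{1 + 16 \cdot 2 \left(1 - i \sqrt{3}\right)}\right) + \left(-46 + 161\right) = \left(29 + \frac{2}{1 + \left(32 - 32 i \sqrt{3}\right)}\right) + 115 = \left(29 + \frac{2}{33 - 32 i \sqrt{3}}\right) + 115 = 144 + \frac{2}{33 - 32 i \sqrt{3}}$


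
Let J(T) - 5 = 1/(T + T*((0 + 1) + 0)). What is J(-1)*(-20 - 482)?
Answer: -2259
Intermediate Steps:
J(T) = 5 + 1/(2*T) (J(T) = 5 + 1/(T + T*((0 + 1) + 0)) = 5 + 1/(T + T*(1 + 0)) = 5 + 1/(T + T*1) = 5 + 1/(T + T) = 5 + 1/(2*T))
J(-1)*(-20 - 482) = (5 + (1/2)/(-1))*(-20 - 482) = (5 + (1/2)*(-1))*(-502) = (5 - 1/2)*(-502) = (9/2)*(-502) = -2259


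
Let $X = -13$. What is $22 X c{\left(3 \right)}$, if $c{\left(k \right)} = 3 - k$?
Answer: $0$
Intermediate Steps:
$22 X c{\left(3 \right)} = 22 \left(-13\right) \left(3 - 3\right) = - 286 \left(3 - 3\right) = \left(-286\right) 0 = 0$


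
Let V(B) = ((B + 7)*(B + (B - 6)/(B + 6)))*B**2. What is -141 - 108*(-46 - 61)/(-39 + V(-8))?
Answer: 8031/25 ≈ 321.24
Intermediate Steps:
V(B) = B**2*(7 + B)*(B + (-6 + B)/(6 + B)) (V(B) = ((7 + B)*(B + (-6 + B)/(6 + B)))*B**2 = B**2*(7 + B)*(B + (-6 + B)/(6 + B)))
-141 - 108*(-46 - 61)/(-39 + V(-8)) = -141 - 108*(-46 - 61)/(-39 + (-8)**2*(-42 + (-8)**3 + 14*(-8)**2 + 43*(-8))/(6 - 8)) = -141 - (-11556)/(-39 + 64*(-42 - 512 + 14*64 - 344)/(-2)) = -141 - (-11556)/(-39 + 64*(-1/2)*(-42 - 512 + 896 - 344)) = -141 - (-11556)/(-39 + 64*(-1/2)*(-2)) = -141 - (-11556)/(-39 + 64) = -141 - (-11556)/25 = -141 - 108*(-107/25) = -141 + 11556/25 = 8031/25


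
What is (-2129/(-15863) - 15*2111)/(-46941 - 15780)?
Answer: 502299766/994943223 ≈ 0.50485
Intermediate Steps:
(-2129/(-15863) - 15*2111)/(-46941 - 15780) = (-2129*(-1/15863) - 31665)/(-62721) = (2129/15863 - 31665)*(-1/62721) = -502299766/15863*(-1/62721) = 502299766/994943223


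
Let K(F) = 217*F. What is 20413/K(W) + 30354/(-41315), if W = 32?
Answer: 632584919/286891360 ≈ 2.2050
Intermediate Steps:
20413/K(W) + 30354/(-41315) = 20413/((217*32)) + 30354/(-41315) = 20413/6944 + 30354*(-1/41315) = 20413*(1/6944) - 30354/41315 = 20413/6944 - 30354/41315 = 632584919/286891360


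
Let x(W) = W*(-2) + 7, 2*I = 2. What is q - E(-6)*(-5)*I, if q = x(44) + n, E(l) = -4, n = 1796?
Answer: 1695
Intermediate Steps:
I = 1 (I = (½)*2 = 1)
x(W) = 7 - 2*W (x(W) = -2*W + 7 = 7 - 2*W)
q = 1715 (q = (7 - 2*44) + 1796 = (7 - 88) + 1796 = -81 + 1796 = 1715)
q - E(-6)*(-5)*I = 1715 - (-4*(-5)) = 1715 - 20 = 1695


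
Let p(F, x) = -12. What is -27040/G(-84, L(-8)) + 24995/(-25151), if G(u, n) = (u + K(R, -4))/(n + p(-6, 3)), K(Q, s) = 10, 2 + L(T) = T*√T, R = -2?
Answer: -4761506095/930587 - 216320*I*√2/37 ≈ -5116.7 - 8268.2*I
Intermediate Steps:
L(T) = -2 + T^(3/2) (L(T) = -2 + T*√T = -2 + T^(3/2))
G(u, n) = (10 + u)/(-12 + n) (G(u, n) = (u + 10)/(n - 12) = (10 + u)/(-12 + n))
-27040/G(-84, L(-8)) + 24995/(-25151) = -27040*(-12 + (-2 + (-8)^(3/2)))/(10 - 84) + 24995/(-25151) = -(189280/37 + 216320*I*√2/37) + 24995*(-1/25151) = -(189280/37 + 216320*I*√2/37) - 24995/25151 = -27040*(7/37 + 8*I*√2/37) - 24995/25151 = (-189280/37 - 216320*I*√2/37) - 24995/25151 = -4761506095/930587 - 216320*I*√2/37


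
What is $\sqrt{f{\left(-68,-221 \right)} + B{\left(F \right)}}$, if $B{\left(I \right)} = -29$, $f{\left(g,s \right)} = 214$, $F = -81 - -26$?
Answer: $\sqrt{185} \approx 13.601$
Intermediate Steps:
$F = -55$ ($F = -81 + 26 = -55$)
$\sqrt{f{\left(-68,-221 \right)} + B{\left(F \right)}} = \sqrt{214 - 29} = \sqrt{185}$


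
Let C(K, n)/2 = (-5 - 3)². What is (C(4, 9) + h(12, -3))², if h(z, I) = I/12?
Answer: 261121/16 ≈ 16320.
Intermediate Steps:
C(K, n) = 128 (C(K, n) = 2*(-5 - 3)² = 2*(-8)² = 2*64 = 128)
h(z, I) = I/12 (h(z, I) = I*(1/12) = I/12)
(C(4, 9) + h(12, -3))² = (128 + (1/12)*(-3))² = (128 - ¼)² = (511/4)² = 261121/16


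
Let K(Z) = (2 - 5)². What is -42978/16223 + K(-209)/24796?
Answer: -1065536481/402265508 ≈ -2.6488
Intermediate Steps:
K(Z) = 9 (K(Z) = (-3)² = 9)
-42978/16223 + K(-209)/24796 = -42978/16223 + 9/24796 = -1065536481/402265508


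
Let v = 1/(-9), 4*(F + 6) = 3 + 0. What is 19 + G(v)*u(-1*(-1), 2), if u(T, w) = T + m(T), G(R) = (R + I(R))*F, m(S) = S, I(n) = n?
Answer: 64/3 ≈ 21.333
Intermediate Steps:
F = -21/4 (F = -6 + (3 + 0)/4 = -6 + (1/4)*3 = -6 + 3/4 = -21/4 ≈ -5.2500)
v = -1/9 ≈ -0.11111
G(R) = -21*R/2 (G(R) = (R + R)*(-21/4) = (2*R)*(-21/4) = -21*R/2)
u(T, w) = 2*T (u(T, w) = T + T = 2*T)
19 + G(v)*u(-1*(-1), 2) = 19 + (-21/2*(-1/9))*(2*(-1*(-1))) = 19 + 7*(2*1)/6 = 19 + (7/6)*2 = 19 + 7/3 = 64/3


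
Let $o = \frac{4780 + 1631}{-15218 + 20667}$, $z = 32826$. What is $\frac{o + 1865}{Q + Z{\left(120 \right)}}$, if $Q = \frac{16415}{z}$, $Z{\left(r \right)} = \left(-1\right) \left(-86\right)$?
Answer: $\frac{333800897496}{15472168499} \approx 21.574$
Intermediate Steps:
$Z{\left(r \right)} = 86$
$o = \frac{6411}{5449} \approx 1.1765$
$Q = \frac{16415}{32826} \approx 0.50006$
$\frac{o + 1865}{Q + Z{\left(120 \right)}} = \frac{\frac{6411}{5449} + 1865}{\frac{16415}{32826} + 86} = \frac{10168796}{5449 \cdot \frac{2839451}{32826}} = \frac{10168796}{5449} \cdot \frac{32826}{2839451} = \frac{333800897496}{15472168499}$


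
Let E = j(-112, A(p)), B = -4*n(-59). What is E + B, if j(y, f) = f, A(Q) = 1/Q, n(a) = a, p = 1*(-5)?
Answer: 1179/5 ≈ 235.80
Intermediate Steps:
p = -5
B = 236 (B = -4*(-59) = 236)
E = -⅕ (E = 1/(-5) = -⅕ ≈ -0.20000)
E + B = -⅕ + 236 = 1179/5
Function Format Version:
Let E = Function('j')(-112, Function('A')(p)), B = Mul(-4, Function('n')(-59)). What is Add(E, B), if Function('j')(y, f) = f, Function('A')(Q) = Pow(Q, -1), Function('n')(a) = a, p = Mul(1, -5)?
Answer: Rational(1179, 5) ≈ 235.80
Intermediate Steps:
p = -5
B = 236 (B = Mul(-4, -59) = 236)
E = Rational(-1, 5) (E = Pow(-5, -1) = Rational(-1, 5) ≈ -0.20000)
Add(E, B) = Add(Rational(-1, 5), 236) = Rational(1179, 5)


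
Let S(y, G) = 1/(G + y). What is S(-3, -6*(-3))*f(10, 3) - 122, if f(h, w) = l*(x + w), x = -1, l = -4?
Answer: -1838/15 ≈ -122.53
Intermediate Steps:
f(h, w) = 4 - 4*w (f(h, w) = -4*(-1 + w) = 4 - 4*w)
S(-3, -6*(-3))*f(10, 3) - 122 = (4 - 4*3)/(-6*(-3) - 3) - 122 = (4 - 12)/(18 - 3) - 122 = -8/15 - 122 = -1838/15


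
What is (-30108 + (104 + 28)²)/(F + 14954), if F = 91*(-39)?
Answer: -12684/11405 ≈ -1.1121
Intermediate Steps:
F = -3549
(-30108 + (104 + 28)²)/(F + 14954) = (-30108 + (104 + 28)²)/(-3549 + 14954) = (-30108 + 132²)/11405 = (-30108 + 17424)*(1/11405) = -12684*1/11405 = -12684/11405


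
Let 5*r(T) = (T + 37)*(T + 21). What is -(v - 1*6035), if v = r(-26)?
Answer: 6046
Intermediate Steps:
r(T) = (21 + T)*(37 + T)/5 (r(T) = ((T + 37)*(T + 21))/5 = ((37 + T)*(21 + T))/5 = ((21 + T)*(37 + T))/5 = (21 + T)*(37 + T)/5)
v = -11 (v = 777/5 + (1/5)*(-26)**2 + (58/5)*(-26) = 777/5 + (1/5)*676 - 1508/5 = 777/5 + 676/5 - 1508/5 = -11)
-(v - 1*6035) = -(-11 - 1*6035) = -(-11 - 6035) = -1*(-6046) = 6046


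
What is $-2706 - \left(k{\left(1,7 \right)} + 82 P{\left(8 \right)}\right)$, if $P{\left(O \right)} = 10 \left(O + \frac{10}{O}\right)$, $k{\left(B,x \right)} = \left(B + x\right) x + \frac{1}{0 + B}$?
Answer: $-10348$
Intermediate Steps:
$k{\left(B,x \right)} = \frac{1}{B} + x \left(B + x\right)$ ($k{\left(B,x \right)} = x \left(B + x\right) + \frac{1}{B} = \frac{1}{B} + x \left(B + x\right)$)
$P{\left(O \right)} = 10 O + \frac{100}{O}$
$-2706 - \left(k{\left(1,7 \right)} + 82 P{\left(8 \right)}\right) = -2706 - \left(\frac{1 + 1 \cdot 7 \left(1 + 7\right)}{1} + 82 \left(10 \cdot 8 + \frac{100}{8}\right)\right) = -2706 - \left(1 \left(1 + 1 \cdot 7 \cdot 8\right) + 82 \left(80 + 100 \cdot \frac{1}{8}\right)\right) = -2706 - \left(1 \left(1 + 56\right) + 82 \left(80 + \frac{25}{2}\right)\right) = -2706 - \left(1 \cdot 57 + 82 \cdot \frac{185}{2}\right) = -2706 - \left(57 + 7585\right) = -2706 - 7642 = -10348$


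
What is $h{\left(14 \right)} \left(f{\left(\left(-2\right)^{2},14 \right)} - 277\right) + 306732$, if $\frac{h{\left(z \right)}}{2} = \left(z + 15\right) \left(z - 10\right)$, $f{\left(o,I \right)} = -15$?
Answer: $238988$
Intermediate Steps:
$h{\left(z \right)} = 2 \left(-10 + z\right) \left(15 + z\right)$ ($h{\left(z \right)} = 2 \left(z + 15\right) \left(z - 10\right) = 2 \left(15 + z\right) \left(-10 + z\right) = 2 \left(-10 + z\right) \left(15 + z\right)$)
$h{\left(14 \right)} \left(f{\left(\left(-2\right)^{2},14 \right)} - 277\right) + 306732 = \left(-300 + 2 \cdot 14^{2} + 10 \cdot 14\right) \left(-15 - 277\right) + 306732 = \left(-300 + 2 \cdot 196 + 140\right) \left(-292\right) + 306732 = \left(-300 + 392 + 140\right) \left(-292\right) + 306732 = 232 \left(-292\right) + 306732 = -67744 + 306732 = 238988$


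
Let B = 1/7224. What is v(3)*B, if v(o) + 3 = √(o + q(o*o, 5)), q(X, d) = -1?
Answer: -1/2408 + √2/7224 ≈ -0.00021952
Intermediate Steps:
v(o) = -3 + √(-1 + o) (v(o) = -3 + √(o - 1) = -3 + √(-1 + o))
B = 1/7224 ≈ 0.00013843
v(3)*B = (-3 + √(-1 + 3))*(1/7224) = (-3 + √2)*(1/7224) = -1/2408 + √2/7224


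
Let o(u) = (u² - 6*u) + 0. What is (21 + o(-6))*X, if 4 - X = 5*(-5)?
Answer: 2697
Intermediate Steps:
o(u) = u² - 6*u
X = 29 (X = 4 - 5*(-5) = 4 - 1*(-25) = 4 + 25 = 29)
(21 + o(-6))*X = (21 - 6*(-6 - 6))*29 = (21 - 6*(-12))*29 = (21 + 72)*29 = 93*29 = 2697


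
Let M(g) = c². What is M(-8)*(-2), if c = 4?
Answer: -32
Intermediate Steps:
M(g) = 16 (M(g) = 4² = 16)
M(-8)*(-2) = 16*(-2) = -32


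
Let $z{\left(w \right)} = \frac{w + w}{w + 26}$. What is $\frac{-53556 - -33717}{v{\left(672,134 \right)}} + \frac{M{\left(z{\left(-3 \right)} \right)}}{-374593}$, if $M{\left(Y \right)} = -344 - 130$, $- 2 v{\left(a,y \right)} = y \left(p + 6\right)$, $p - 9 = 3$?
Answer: $\frac{2477374057}{150586386} \approx 16.452$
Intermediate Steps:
$p = 12$ ($p = 9 + 3 = 12$)
$z{\left(w \right)} = \frac{2 w}{26 + w}$
$v{\left(a,y \right)} = - 9 y$ ($v{\left(a,y \right)} = - \frac{y \left(12 + 6\right)}{2} = - \frac{y 18}{2} = - \frac{18 y}{2} = - 9 y$)
$M{\left(Y \right)} = -474$
$\frac{-53556 - -33717}{v{\left(672,134 \right)}} + \frac{M{\left(z{\left(-3 \right)} \right)}}{-374593} = \frac{-53556 - -33717}{\left(-9\right) 134} - \frac{474}{-374593} = \frac{-53556 + 33717}{-1206} - - \frac{474}{374593} = \left(-19839\right) \left(- \frac{1}{1206}\right) + \frac{474}{374593} = \frac{6613}{402} + \frac{474}{374593} = \frac{2477374057}{150586386}$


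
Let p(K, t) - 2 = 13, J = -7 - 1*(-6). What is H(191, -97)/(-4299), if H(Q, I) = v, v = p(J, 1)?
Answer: -5/1433 ≈ -0.0034892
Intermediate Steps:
J = -1 (J = -7 + 6 = -1)
p(K, t) = 15 (p(K, t) = 2 + 13 = 15)
v = 15
H(Q, I) = 15
H(191, -97)/(-4299) = 15/(-4299) = 15*(-1/4299) = -5/1433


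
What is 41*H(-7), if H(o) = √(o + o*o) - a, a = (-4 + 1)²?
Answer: -369 + 41*√42 ≈ -103.29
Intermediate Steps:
a = 9 (a = (-3)² = 9)
H(o) = -9 + √(o + o²) (H(o) = √(o + o*o) - 1*9 = √(o + o²) - 9 = -9 + √(o + o²))
41*H(-7) = 41*(-9 + √(-7*(1 - 7))) = 41*(-9 + √(-7*(-6))) = 41*(-9 + √42) = -369 + 41*√42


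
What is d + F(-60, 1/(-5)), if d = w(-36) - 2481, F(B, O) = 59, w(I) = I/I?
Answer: -2421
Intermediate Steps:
w(I) = 1
d = -2480 (d = 1 - 2481 = -2480)
d + F(-60, 1/(-5)) = -2480 + 59 = -2421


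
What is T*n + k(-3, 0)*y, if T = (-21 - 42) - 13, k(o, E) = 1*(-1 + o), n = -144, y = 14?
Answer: 10888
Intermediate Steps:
k(o, E) = -1 + o
T = -76 (T = -63 - 13 = -76)
T*n + k(-3, 0)*y = -76*(-144) + (-1 - 3)*14 = 10944 - 4*14 = 10944 - 56 = 10888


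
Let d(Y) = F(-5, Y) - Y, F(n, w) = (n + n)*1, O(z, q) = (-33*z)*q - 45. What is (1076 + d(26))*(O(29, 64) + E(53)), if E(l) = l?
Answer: -63689600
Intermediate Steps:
O(z, q) = -45 - 33*q*z (O(z, q) = -33*q*z - 45 = -45 - 33*q*z)
F(n, w) = 2*n (F(n, w) = (2*n)*1 = 2*n)
d(Y) = -10 - Y (d(Y) = 2*(-5) - Y = -10 - Y)
(1076 + d(26))*(O(29, 64) + E(53)) = (1076 + (-10 - 1*26))*((-45 - 33*64*29) + 53) = (1076 + (-10 - 26))*((-45 - 61248) + 53) = (1076 - 36)*(-61293 + 53) = 1040*(-61240) = -63689600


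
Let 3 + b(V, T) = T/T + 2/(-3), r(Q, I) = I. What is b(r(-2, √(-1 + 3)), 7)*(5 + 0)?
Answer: -40/3 ≈ -13.333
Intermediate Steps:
b(V, T) = -8/3 (b(V, T) = -3 + (T/T + 2/(-3)) = -3 + (1 + 2*(-⅓)) = -3 + (1 - ⅔) = -3 + ⅓ = -8/3)
b(r(-2, √(-1 + 3)), 7)*(5 + 0) = -8*(5 + 0)/3 = -8/3*5 = -40/3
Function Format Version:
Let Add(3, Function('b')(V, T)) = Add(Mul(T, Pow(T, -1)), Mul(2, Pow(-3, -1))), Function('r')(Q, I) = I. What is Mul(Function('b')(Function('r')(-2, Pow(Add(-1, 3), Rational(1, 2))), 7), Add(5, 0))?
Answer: Rational(-40, 3) ≈ -13.333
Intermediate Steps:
Function('b')(V, T) = Rational(-8, 3) (Function('b')(V, T) = Add(-3, Add(Mul(T, Pow(T, -1)), Mul(2, Pow(-3, -1)))) = Add(-3, Add(1, Mul(2, Rational(-1, 3)))) = Add(-3, Add(1, Rational(-2, 3))) = Add(-3, Rational(1, 3)) = Rational(-8, 3))
Mul(Function('b')(Function('r')(-2, Pow(Add(-1, 3), Rational(1, 2))), 7), Add(5, 0)) = Mul(Rational(-8, 3), Add(5, 0)) = Mul(Rational(-8, 3), 5) = Rational(-40, 3)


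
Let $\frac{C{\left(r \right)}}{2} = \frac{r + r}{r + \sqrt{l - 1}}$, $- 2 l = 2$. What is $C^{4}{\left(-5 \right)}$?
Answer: $\frac{160000}{\left(5 - i \sqrt{2}\right)^{4}} \approx 99.051 + 195.86 i$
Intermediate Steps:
$l = -1$ ($l = \left(- \frac{1}{2}\right) 2 = -1$)
$C{\left(r \right)} = \frac{4 r}{r + i \sqrt{2}}$ ($C{\left(r \right)} = 2 \frac{r + r}{r + \sqrt{-1 - 1}} = 2 \frac{2 r}{r + \sqrt{-2}} = 2 \frac{2 r}{r + i \sqrt{2}} = \frac{4 r}{r + i \sqrt{2}}$)
$C^{4}{\left(-5 \right)} = \left(4 \left(-5\right) \frac{1}{-5 + i \sqrt{2}}\right)^{4} = \left(- \frac{20}{-5 + i \sqrt{2}}\right)^{4} = \frac{160000}{\left(-5 + i \sqrt{2}\right)^{4}}$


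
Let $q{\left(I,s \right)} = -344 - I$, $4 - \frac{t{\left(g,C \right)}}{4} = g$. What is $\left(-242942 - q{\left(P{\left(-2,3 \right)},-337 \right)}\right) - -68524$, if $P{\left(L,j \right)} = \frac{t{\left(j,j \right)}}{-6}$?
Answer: $- \frac{522224}{3} \approx -1.7407 \cdot 10^{5}$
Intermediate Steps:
$t{\left(g,C \right)} = 16 - 4 g$
$P{\left(L,j \right)} = - \frac{8}{3} + \frac{2 j}{3}$ ($P{\left(L,j \right)} = \frac{16 - 4 j}{-6} = \left(16 - 4 j\right) \left(- \frac{1}{6}\right) = - \frac{8}{3} + \frac{2 j}{3}$)
$\left(-242942 - q{\left(P{\left(-2,3 \right)},-337 \right)}\right) - -68524 = \left(-242942 - \left(-344 - \left(- \frac{8}{3} + \frac{2}{3} \cdot 3\right)\right)\right) - -68524 = \left(-242942 - \left(-344 - \left(- \frac{8}{3} + 2\right)\right)\right) + 68524 = \left(-242942 - \left(-344 - - \frac{2}{3}\right)\right) + 68524 = \left(-242942 - \left(-344 + \frac{2}{3}\right)\right) + 68524 = \left(-242942 - - \frac{1030}{3}\right) + 68524 = \left(-242942 + \frac{1030}{3}\right) + 68524 = - \frac{727796}{3} + 68524 = - \frac{522224}{3}$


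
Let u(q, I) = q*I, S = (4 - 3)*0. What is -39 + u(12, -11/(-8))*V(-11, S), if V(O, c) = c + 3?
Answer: 21/2 ≈ 10.500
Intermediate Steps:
S = 0 (S = 1*0 = 0)
u(q, I) = I*q
V(O, c) = 3 + c
-39 + u(12, -11/(-8))*V(-11, S) = -39 + (-11/(-8)*12)*(3 + 0) = -39 + (-11*(-⅛)*12)*3 = -39 + ((11/8)*12)*3 = -39 + (33/2)*3 = -39 + 99/2 = 21/2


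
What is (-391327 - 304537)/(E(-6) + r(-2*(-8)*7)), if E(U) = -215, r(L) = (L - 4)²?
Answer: -695864/11449 ≈ -60.779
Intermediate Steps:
r(L) = (-4 + L)²
(-391327 - 304537)/(E(-6) + r(-2*(-8)*7)) = (-391327 - 304537)/(-215 + (-4 - 2*(-8)*7)²) = -695864/(-215 + (-4 + 16*7)²) = -695864/(-215 + (-4 + 112)²) = -695864/(-215 + 108²) = -695864/(-215 + 11664) = -695864/11449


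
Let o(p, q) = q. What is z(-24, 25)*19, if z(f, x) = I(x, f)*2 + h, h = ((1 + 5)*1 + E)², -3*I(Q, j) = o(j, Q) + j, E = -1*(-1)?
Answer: 2755/3 ≈ 918.33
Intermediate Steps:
E = 1
I(Q, j) = -Q/3 - j/3 (I(Q, j) = -(Q + j)/3 = -Q/3 - j/3)
h = 49 (h = ((1 + 5)*1 + 1)² = (6*1 + 1)² = (6 + 1)² = 7² = 49)
z(f, x) = 49 - 2*f/3 - 2*x/3 (z(f, x) = (-x/3 - f/3)*2 + 49 = (-f/3 - x/3)*2 + 49 = (-2*f/3 - 2*x/3) + 49 = 49 - 2*f/3 - 2*x/3)
z(-24, 25)*19 = (49 - ⅔*(-24) - ⅔*25)*19 = (49 + 16 - 50/3)*19 = (145/3)*19 = 2755/3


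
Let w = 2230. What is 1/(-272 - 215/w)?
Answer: -446/121355 ≈ -0.0036752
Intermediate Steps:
1/(-272 - 215/w) = 1/(-272 - 215/2230) = 1/(-272 - 215*1/2230) = 1/(-272 - 43/446) = 1/(-121355/446) = -446/121355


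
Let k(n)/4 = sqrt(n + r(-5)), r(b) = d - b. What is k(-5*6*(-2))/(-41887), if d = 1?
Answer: -4*sqrt(66)/41887 ≈ -0.00077580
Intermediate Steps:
r(b) = 1 - b
k(n) = 4*sqrt(6 + n) (k(n) = 4*sqrt(n + (1 - 1*(-5))) = 4*sqrt(n + (1 + 5)) = 4*sqrt(n + 6) = 4*sqrt(6 + n))
k(-5*6*(-2))/(-41887) = (4*sqrt(6 - 5*6*(-2)))/(-41887) = (4*sqrt(6 - 30*(-2)))*(-1/41887) = (4*sqrt(6 + 60))*(-1/41887) = (4*sqrt(66))*(-1/41887) = -4*sqrt(66)/41887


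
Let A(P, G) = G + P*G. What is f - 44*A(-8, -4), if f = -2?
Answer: -1234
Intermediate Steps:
A(P, G) = G + G*P
f - 44*A(-8, -4) = -2 - (-176)*(1 - 8) = -2 - (-176)*(-7) = -2 - 44*28 = -2 - 1232 = -1234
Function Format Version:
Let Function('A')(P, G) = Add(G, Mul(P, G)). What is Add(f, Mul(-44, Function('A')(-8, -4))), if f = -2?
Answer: -1234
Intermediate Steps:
Function('A')(P, G) = Add(G, Mul(G, P))
Add(f, Mul(-44, Function('A')(-8, -4))) = Add(-2, Mul(-44, Mul(-4, Add(1, -8)))) = Add(-2, Mul(-44, Mul(-4, -7))) = Add(-2, Mul(-44, 28)) = Add(-2, -1232) = -1234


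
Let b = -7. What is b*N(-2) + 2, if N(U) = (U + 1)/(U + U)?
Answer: ¼ ≈ 0.25000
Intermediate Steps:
N(U) = (1 + U)/(2*U) (N(U) = (1 + U)/((2*U)) = (1 + U)*(1/(2*U)) = (1 + U)/(2*U))
b*N(-2) + 2 = -7*(1 - 2)/(2*(-2)) + 2 = -7*(-1)*(-1)/(2*2) + 2 = -7*¼ + 2 = -7/4 + 2 = ¼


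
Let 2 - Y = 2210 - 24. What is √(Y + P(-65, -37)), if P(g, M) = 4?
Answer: 2*I*√545 ≈ 46.69*I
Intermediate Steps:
Y = -2184 (Y = 2 - (2210 - 24) = 2 - 1*2186 = 2 - 2186 = -2184)
√(Y + P(-65, -37)) = √(-2184 + 4) = √(-2180) = 2*I*√545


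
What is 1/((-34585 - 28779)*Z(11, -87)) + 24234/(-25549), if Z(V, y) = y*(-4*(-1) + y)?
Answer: -382355231705/403102822164 ≈ -0.94853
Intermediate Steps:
Z(V, y) = y*(4 + y)
1/((-34585 - 28779)*Z(11, -87)) + 24234/(-25549) = 1/((-34585 - 28779)*((-87*(4 - 87)))) + 24234/(-25549) = 1/((-63364)*((-87*(-83)))) + 24234*(-1/25549) = -1/63364/7221 - 24234/25549 = -1/63364*1/7221 - 24234/25549 = -1/457551444 - 24234/25549 = -382355231705/403102822164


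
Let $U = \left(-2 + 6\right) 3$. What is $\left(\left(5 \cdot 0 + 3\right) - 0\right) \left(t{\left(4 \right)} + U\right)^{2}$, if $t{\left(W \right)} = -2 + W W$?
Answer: $2028$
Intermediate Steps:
$U = 12$ ($U = 4 \cdot 3 = 12$)
$t{\left(W \right)} = -2 + W^{2}$
$\left(\left(5 \cdot 0 + 3\right) - 0\right) \left(t{\left(4 \right)} + U\right)^{2} = \left(\left(5 \cdot 0 + 3\right) - 0\right) \left(\left(-2 + 4^{2}\right) + 12\right)^{2} = \left(\left(0 + 3\right) + 0\right) \left(\left(-2 + 16\right) + 12\right)^{2} = \left(3 + 0\right) \left(14 + 12\right)^{2} = 3 \cdot 26^{2} = 3 \cdot 676 = 2028$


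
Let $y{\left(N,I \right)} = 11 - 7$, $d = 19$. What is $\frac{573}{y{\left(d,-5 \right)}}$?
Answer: $\frac{573}{4} \approx 143.25$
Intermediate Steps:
$y{\left(N,I \right)} = 4$ ($y{\left(N,I \right)} = 11 - 7 = 4$)
$\frac{573}{y{\left(d,-5 \right)}} = \frac{573}{4}$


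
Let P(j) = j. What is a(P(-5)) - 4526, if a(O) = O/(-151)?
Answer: -683421/151 ≈ -4526.0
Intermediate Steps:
a(O) = -O/151 (a(O) = O*(-1/151) = -O/151)
a(P(-5)) - 4526 = -1/151*(-5) - 4526 = 5/151 - 4526 = -683421/151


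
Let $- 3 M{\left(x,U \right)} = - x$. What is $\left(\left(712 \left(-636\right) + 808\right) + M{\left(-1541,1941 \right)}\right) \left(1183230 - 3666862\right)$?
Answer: $\frac{3371811090416}{3} \approx 1.1239 \cdot 10^{12}$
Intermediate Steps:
$M{\left(x,U \right)} = \frac{x}{3}$ ($M{\left(x,U \right)} = - \frac{\left(-1\right) x}{3} = \frac{x}{3}$)
$\left(\left(712 \left(-636\right) + 808\right) + M{\left(-1541,1941 \right)}\right) \left(1183230 - 3666862\right) = \left(\left(712 \left(-636\right) + 808\right) + \frac{1}{3} \left(-1541\right)\right) \left(1183230 - 3666862\right) = \left(\left(-452832 + 808\right) - \frac{1541}{3}\right) \left(-2483632\right) = \left(-452024 - \frac{1541}{3}\right) \left(-2483632\right) = \left(- \frac{1357613}{3}\right) \left(-2483632\right) = \frac{3371811090416}{3}$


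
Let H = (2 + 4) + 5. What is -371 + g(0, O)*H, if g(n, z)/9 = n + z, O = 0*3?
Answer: -371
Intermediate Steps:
O = 0
g(n, z) = 9*n + 9*z (g(n, z) = 9*(n + z) = 9*n + 9*z)
H = 11 (H = 6 + 5 = 11)
-371 + g(0, O)*H = -371 + (9*0 + 9*0)*11 = -371 + (0 + 0)*11 = -371 + 0*11 = -371 + 0 = -371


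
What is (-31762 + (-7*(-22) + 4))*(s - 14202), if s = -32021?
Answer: 1460831692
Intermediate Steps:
(-31762 + (-7*(-22) + 4))*(s - 14202) = (-31762 + (-7*(-22) + 4))*(-32021 - 14202) = (-31762 + (154 + 4))*(-46223) = (-31762 + 158)*(-46223) = -31604*(-46223) = 1460831692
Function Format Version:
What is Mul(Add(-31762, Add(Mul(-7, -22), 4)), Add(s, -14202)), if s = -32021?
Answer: 1460831692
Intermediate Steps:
Mul(Add(-31762, Add(Mul(-7, -22), 4)), Add(s, -14202)) = Mul(Add(-31762, Add(Mul(-7, -22), 4)), Add(-32021, -14202)) = Mul(Add(-31762, Add(154, 4)), -46223) = Mul(Add(-31762, 158), -46223) = Mul(-31604, -46223) = 1460831692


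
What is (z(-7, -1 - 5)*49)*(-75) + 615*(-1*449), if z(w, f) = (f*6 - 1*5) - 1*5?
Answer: -107085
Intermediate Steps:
z(w, f) = -10 + 6*f (z(w, f) = (6*f - 5) - 5 = (-5 + 6*f) - 5 = -10 + 6*f)
(z(-7, -1 - 5)*49)*(-75) + 615*(-1*449) = ((-10 + 6*(-1 - 5))*49)*(-75) + 615*(-1*449) = ((-10 + 6*(-6))*49)*(-75) + 615*(-449) = ((-10 - 36)*49)*(-75) - 276135 = -46*49*(-75) - 276135 = -2254*(-75) - 276135 = 169050 - 276135 = -107085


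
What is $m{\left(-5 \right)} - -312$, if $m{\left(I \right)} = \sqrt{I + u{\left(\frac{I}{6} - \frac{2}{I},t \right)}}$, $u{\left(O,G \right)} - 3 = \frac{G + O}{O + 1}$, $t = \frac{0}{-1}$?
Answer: $312 + \frac{i \sqrt{799}}{17} \approx 312.0 + 1.6627 i$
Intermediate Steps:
$t = 0$ ($t = 0 \left(-1\right) = 0$)
$u{\left(O,G \right)} = 3 + \frac{G + O}{1 + O}$ ($u{\left(O,G \right)} = 3 + \frac{G + O}{O + 1} = 3 + \frac{G + O}{1 + O}$)
$m{\left(I \right)} = \sqrt{I + \frac{3 - \frac{8}{I} + \frac{2 I}{3}}{1 - \frac{2}{I} + \frac{I}{6}}}$ ($m{\left(I \right)} = \sqrt{I + \frac{3 + 0 + 4 \left(\frac{I}{6} - \frac{2}{I}\right)}{1 + \left(\frac{I}{6} - \frac{2}{I}\right)}} = \sqrt{I + \frac{3 + 0 + 4 \left(- \frac{2}{I} + \frac{I}{6}\right)}{1 + \left(- \frac{2}{I} + \frac{I}{6}\right)}} = \sqrt{I + \frac{3 + 0 + \left(- \frac{8}{I} + \frac{2 I}{3}\right)}{1 - \frac{2}{I} + \frac{I}{6}}} = \sqrt{I + \frac{3 - \frac{8}{I} + \frac{2 I}{3}}{1 - \frac{2}{I} + \frac{I}{6}}}$)
$m{\left(-5 \right)} - -312 = \sqrt{\frac{-48 + \left(-5\right)^{3} + 6 \left(-5\right) + 10 \left(-5\right)^{2}}{-12 + \left(-5\right)^{2} + 6 \left(-5\right)}} - -312 = \sqrt{\frac{-48 - 125 - 30 + 10 \cdot 25}{-12 + 25 - 30}} + 312 = \sqrt{\frac{-48 - 125 - 30 + 250}{-17}} + 312 = \sqrt{\left(- \frac{1}{17}\right) 47} + 312 = \sqrt{- \frac{47}{17}} + 312 = \frac{i \sqrt{799}}{17} + 312 = 312 + \frac{i \sqrt{799}}{17}$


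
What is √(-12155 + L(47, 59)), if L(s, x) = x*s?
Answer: I*√9382 ≈ 96.861*I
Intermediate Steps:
L(s, x) = s*x
√(-12155 + L(47, 59)) = √(-12155 + 47*59) = √(-12155 + 2773) = √(-9382) = I*√9382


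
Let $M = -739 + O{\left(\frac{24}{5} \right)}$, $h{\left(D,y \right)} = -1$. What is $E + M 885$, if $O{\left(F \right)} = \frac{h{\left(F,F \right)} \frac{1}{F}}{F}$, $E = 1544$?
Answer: $- \frac{125281807}{192} \approx -6.5251 \cdot 10^{5}$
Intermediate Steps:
$O{\left(F \right)} = - \frac{1}{F^{2}}$ ($O{\left(F \right)} = \frac{\left(-1\right) \frac{1}{F}}{F} = - \frac{1}{F^{2}}$)
$M = - \frac{425689}{576}$ ($M = -739 - \frac{1}{\frac{576}{25}} = -739 - \frac{25}{576} = - \frac{425689}{576} \approx -739.04$)
$E + M 885 = 1544 - \frac{125578255}{192} = - \frac{125281807}{192}$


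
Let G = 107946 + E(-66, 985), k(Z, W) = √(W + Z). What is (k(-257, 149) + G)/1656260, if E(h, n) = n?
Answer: 108931/1656260 + 3*I*√3/828130 ≈ 0.065769 + 6.2746e-6*I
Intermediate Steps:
G = 108931 (G = 107946 + 985 = 108931)
(k(-257, 149) + G)/1656260 = (√(149 - 257) + 108931)/1656260 = (√(-108) + 108931)*(1/1656260) = (6*I*√3 + 108931)*(1/1656260) = (108931 + 6*I*√3)*(1/1656260) = 108931/1656260 + 3*I*√3/828130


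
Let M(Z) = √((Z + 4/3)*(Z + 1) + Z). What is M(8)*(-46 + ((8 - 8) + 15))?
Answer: -62*√23 ≈ -297.34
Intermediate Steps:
M(Z) = √(Z + (1 + Z)*(4/3 + Z)) (M(Z) = √((Z + 4*(⅓))*(1 + Z) + Z) = √((Z + 4/3)*(1 + Z) + Z) = √((4/3 + Z)*(1 + Z) + Z) = √((1 + Z)*(4/3 + Z) + Z) = √(Z + (1 + Z)*(4/3 + Z)))
M(8)*(-46 + ((8 - 8) + 15)) = (√(12 + 9*8² + 30*8)/3)*(-46 + ((8 - 8) + 15)) = (√(12 + 9*64 + 240)/3)*(-46 + (0 + 15)) = (√(12 + 576 + 240)/3)*(-46 + 15) = (√828/3)*(-31) = ((6*√23)/3)*(-31) = (2*√23)*(-31) = -62*√23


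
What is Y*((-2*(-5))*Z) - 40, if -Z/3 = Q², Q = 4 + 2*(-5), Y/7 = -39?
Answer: 294800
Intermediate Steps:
Y = -273 (Y = 7*(-39) = -273)
Q = -6 (Q = 4 - 10 = -6)
Z = -108 (Z = -3*(-6)² = -3*36 = -108)
Y*((-2*(-5))*Z) - 40 = -273*(-2*(-5))*(-108) - 40 = -2730*(-108) - 40 = -273*(-1080) - 40 = 294840 - 40 = 294800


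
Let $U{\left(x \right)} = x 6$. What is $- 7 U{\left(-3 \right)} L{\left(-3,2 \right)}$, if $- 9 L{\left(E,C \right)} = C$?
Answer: $-28$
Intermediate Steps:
$U{\left(x \right)} = 6 x$
$L{\left(E,C \right)} = - \frac{C}{9}$
$- 7 U{\left(-3 \right)} L{\left(-3,2 \right)} = - 7 \cdot 6 \left(-3\right) \left(\left(- \frac{1}{9}\right) 2\right) = \left(-7\right) \left(-18\right) \left(- \frac{2}{9}\right) = 126 \left(- \frac{2}{9}\right) = -28$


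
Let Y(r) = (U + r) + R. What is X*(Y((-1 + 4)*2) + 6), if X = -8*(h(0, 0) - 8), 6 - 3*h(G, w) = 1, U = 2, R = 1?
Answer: 760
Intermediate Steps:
h(G, w) = 5/3 (h(G, w) = 2 - ⅓*1 = 2 - ⅓ = 5/3)
Y(r) = 3 + r (Y(r) = (2 + r) + 1 = 3 + r)
X = 152/3 (X = -8*(5/3 - 8) = -8*(-19/3) = 152/3 ≈ 50.667)
X*(Y((-1 + 4)*2) + 6) = 152*((3 + (-1 + 4)*2) + 6)/3 = 152*((3 + 3*2) + 6)/3 = 152*((3 + 6) + 6)/3 = 152*(9 + 6)/3 = (152/3)*15 = 760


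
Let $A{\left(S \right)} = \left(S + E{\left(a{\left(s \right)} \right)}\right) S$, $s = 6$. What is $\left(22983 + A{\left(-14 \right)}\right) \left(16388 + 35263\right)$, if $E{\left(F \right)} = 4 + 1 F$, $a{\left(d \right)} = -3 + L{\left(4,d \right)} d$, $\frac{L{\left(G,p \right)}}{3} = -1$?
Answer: $1209511467$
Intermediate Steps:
$L{\left(G,p \right)} = -3$ ($L{\left(G,p \right)} = 3 \left(-1\right) = -3$)
$a{\left(d \right)} = -3 - 3 d$
$E{\left(F \right)} = 4 + F$
$A{\left(S \right)} = S \left(-17 + S\right)$ ($A{\left(S \right)} = \left(S + \left(4 - 21\right)\right) S = \left(S - 17\right) S = \left(-17 + S\right) S = S \left(-17 + S\right)$)
$\left(22983 + A{\left(-14 \right)}\right) \left(16388 + 35263\right) = \left(22983 - 14 \left(-17 - 14\right)\right) \left(16388 + 35263\right) = \left(22983 - -434\right) 51651 = \left(22983 + 434\right) 51651 = 23417 \cdot 51651 = 1209511467$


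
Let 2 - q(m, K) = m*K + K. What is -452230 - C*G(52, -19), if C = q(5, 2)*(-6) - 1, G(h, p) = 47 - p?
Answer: -456124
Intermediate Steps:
q(m, K) = 2 - K - K*m (q(m, K) = 2 - (m*K + K) = 2 - (K*m + K) = 2 - (K + K*m) = 2 + (-K - K*m) = 2 - K - K*m)
C = 59 (C = (2 - 1*2 - 1*2*5)*(-6) - 1 = (2 - 2 - 10)*(-6) - 1 = -10*(-6) - 1 = 60 - 1 = 59)
-452230 - C*G(52, -19) = -452230 - 59*(47 - 1*(-19)) = -452230 - 59*(47 + 19) = -452230 - 59*66 = -452230 - 1*3894 = -452230 - 3894 = -456124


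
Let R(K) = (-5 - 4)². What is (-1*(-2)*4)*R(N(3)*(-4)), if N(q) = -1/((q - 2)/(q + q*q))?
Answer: 648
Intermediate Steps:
N(q) = -(q + q²)/(-2 + q) (N(q) = -1/((-2 + q)/(q + q²)) = -(q + q²)/(-2 + q))
R(K) = 81 (R(K) = (-9)² = 81)
(-1*(-2)*4)*R(N(3)*(-4)) = (-1*(-2)*4)*81 = (2*4)*81 = 8*81 = 648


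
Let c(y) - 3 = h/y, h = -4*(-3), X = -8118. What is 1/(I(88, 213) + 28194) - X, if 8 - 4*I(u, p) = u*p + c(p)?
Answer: 54200825798/6676623 ≈ 8118.0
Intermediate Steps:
h = 12
c(y) = 3 + 12/y
I(u, p) = 5/4 - 3/p - p*u/4 (I(u, p) = 2 - (u*p + (3 + 12/p))/4 = 2 - (p*u + (3 + 12/p))/4 = 2 - (3 + 12/p + p*u)/4 = 2 + (-3/4 - 3/p - p*u/4) = 5/4 - 3/p - p*u/4)
1/(I(88, 213) + 28194) - X = 1/((5/4 - 3/213 - 1/4*213*88) + 28194) - 1*(-8118) = 1/((5/4 - 3*1/213 - 4686) + 28194) + 8118 = 1/((5/4 - 1/71 - 4686) + 28194) + 8118 = 1/(-1330473/284 + 28194) + 8118 = 1/(6676623/284) + 8118 = 284/6676623 + 8118 = 54200825798/6676623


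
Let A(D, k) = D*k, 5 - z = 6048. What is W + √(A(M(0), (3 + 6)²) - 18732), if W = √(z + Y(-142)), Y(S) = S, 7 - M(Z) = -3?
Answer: I*(√6185 + √17922) ≈ 212.52*I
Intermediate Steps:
M(Z) = 10 (M(Z) = 7 - 1*(-3) = 7 + 3 = 10)
z = -6043 (z = 5 - 1*6048 = 5 - 6048 = -6043)
W = I*√6185 (W = √(-6043 - 142) = √(-6185) = I*√6185 ≈ 78.645*I)
W + √(A(M(0), (3 + 6)²) - 18732) = I*√6185 + √(10*(3 + 6)² - 18732) = I*√6185 + √(10*9² - 18732) = I*√6185 + √(10*81 - 18732) = I*√6185 + √(810 - 18732) = I*√6185 + √(-17922) = I*√6185 + I*√17922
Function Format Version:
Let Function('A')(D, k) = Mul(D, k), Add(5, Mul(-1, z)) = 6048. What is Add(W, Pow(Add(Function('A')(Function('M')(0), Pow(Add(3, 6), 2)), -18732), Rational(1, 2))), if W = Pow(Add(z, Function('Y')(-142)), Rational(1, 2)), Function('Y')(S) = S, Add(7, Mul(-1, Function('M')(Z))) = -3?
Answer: Mul(I, Add(Pow(6185, Rational(1, 2)), Pow(17922, Rational(1, 2)))) ≈ Mul(212.52, I)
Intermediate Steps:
Function('M')(Z) = 10 (Function('M')(Z) = Add(7, Mul(-1, -3)) = Add(7, 3) = 10)
z = -6043 (z = Add(5, Mul(-1, 6048)) = Add(5, -6048) = -6043)
W = Mul(I, Pow(6185, Rational(1, 2))) (W = Pow(Add(-6043, -142), Rational(1, 2)) = Pow(-6185, Rational(1, 2)) = Mul(I, Pow(6185, Rational(1, 2))) ≈ Mul(78.645, I))
Add(W, Pow(Add(Function('A')(Function('M')(0), Pow(Add(3, 6), 2)), -18732), Rational(1, 2))) = Add(Mul(I, Pow(6185, Rational(1, 2))), Pow(Add(Mul(10, Pow(Add(3, 6), 2)), -18732), Rational(1, 2))) = Add(Mul(I, Pow(6185, Rational(1, 2))), Pow(Add(Mul(10, Pow(9, 2)), -18732), Rational(1, 2))) = Add(Mul(I, Pow(6185, Rational(1, 2))), Pow(Add(Mul(10, 81), -18732), Rational(1, 2))) = Add(Mul(I, Pow(6185, Rational(1, 2))), Pow(Add(810, -18732), Rational(1, 2))) = Add(Mul(I, Pow(6185, Rational(1, 2))), Pow(-17922, Rational(1, 2))) = Add(Mul(I, Pow(6185, Rational(1, 2))), Mul(I, Pow(17922, Rational(1, 2))))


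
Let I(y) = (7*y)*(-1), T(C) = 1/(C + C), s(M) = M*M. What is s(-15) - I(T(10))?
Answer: 4507/20 ≈ 225.35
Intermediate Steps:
s(M) = M²
T(C) = 1/(2*C)
I(y) = -7*y
s(-15) - I(T(10)) = (-15)² - (-7)*(½)/10 = 225 - (-7)*(½)*(⅒) = 225 - (-7)/20 = 225 - 1*(-7/20) = 225 + 7/20 = 4507/20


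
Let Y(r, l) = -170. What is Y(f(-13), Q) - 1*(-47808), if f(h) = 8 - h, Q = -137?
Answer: 47638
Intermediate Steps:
Y(f(-13), Q) - 1*(-47808) = -170 - 1*(-47808) = -170 + 47808 = 47638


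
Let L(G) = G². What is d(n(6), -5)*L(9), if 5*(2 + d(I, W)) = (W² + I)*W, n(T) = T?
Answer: -2673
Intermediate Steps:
d(I, W) = -2 + W*(I + W²)/5 (d(I, W) = -2 + ((W² + I)*W)/5 = -2 + ((I + W²)*W)/5 = -2 + (W*(I + W²))/5 = -2 + W*(I + W²)/5)
d(n(6), -5)*L(9) = (-2 + (⅕)*(-5)³ + (⅕)*6*(-5))*9² = (-2 + (⅕)*(-125) - 6)*81 = (-2 - 25 - 6)*81 = -33*81 = -2673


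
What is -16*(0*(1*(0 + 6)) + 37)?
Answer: -592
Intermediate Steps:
-16*(0*(1*(0 + 6)) + 37) = -16*(0*(1*6) + 37) = -16*(0*6 + 37) = -16*(0 + 37) = -16*37 = -592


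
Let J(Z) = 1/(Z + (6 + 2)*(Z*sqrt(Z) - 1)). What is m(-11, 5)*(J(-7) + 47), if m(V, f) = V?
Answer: 88*(-329*sqrt(7) + 88*I)/(-15*I + 56*sqrt(7)) ≈ -516.99 - 0.07349*I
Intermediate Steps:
J(Z) = 1/(-8 + Z + 8*Z**(3/2)) (J(Z) = 1/(Z + 8*(Z**(3/2) - 1)) = 1/(Z + 8*(-1 + Z**(3/2))) = 1/(Z + (-8 + 8*Z**(3/2))) = 1/(-8 + Z + 8*Z**(3/2)))
m(-11, 5)*(J(-7) + 47) = -11*(1/(-8 - 7 + 8*(-7)**(3/2)) + 47) = -11*(1/(-8 - 7 + 8*(-7*I*sqrt(7))) + 47) = -11*(1/(-8 - 7 - 56*I*sqrt(7)) + 47) = -11*(1/(-15 - 56*I*sqrt(7)) + 47) = -11*(47 + 1/(-15 - 56*I*sqrt(7))) = -517 - 11/(-15 - 56*I*sqrt(7))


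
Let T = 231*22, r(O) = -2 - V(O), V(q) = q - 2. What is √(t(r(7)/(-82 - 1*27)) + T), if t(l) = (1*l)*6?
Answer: 2*√15095955/109 ≈ 71.291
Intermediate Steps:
V(q) = -2 + q
r(O) = -O (r(O) = -2 - (-2 + O) = -2 + (2 - O) = -O)
t(l) = 6*l (t(l) = l*6 = 6*l)
T = 5082
√(t(r(7)/(-82 - 1*27)) + T) = √(6*((-1*7)/(-82 - 1*27)) + 5082) = √(6*(-7/(-82 - 27)) + 5082) = √(6*(-7/(-109)) + 5082) = √(6*(-7*(-1/109)) + 5082) = √(6*(7/109) + 5082) = √(42/109 + 5082) = √(553980/109) = 2*√15095955/109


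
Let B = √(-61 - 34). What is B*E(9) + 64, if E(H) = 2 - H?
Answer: 64 - 7*I*√95 ≈ 64.0 - 68.228*I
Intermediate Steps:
B = I*√95 (B = √(-95) = I*√95 ≈ 9.7468*I)
B*E(9) + 64 = (I*√95)*(2 - 1*9) + 64 = (I*√95)*(2 - 9) + 64 = (I*√95)*(-7) + 64 = -7*I*√95 + 64 = 64 - 7*I*√95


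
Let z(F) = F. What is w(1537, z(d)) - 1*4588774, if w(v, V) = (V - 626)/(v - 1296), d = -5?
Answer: -1105895165/241 ≈ -4.5888e+6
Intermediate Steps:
w(v, V) = (-626 + V)/(-1296 + v)
w(1537, z(d)) - 1*4588774 = (-626 - 5)/(-1296 + 1537) - 1*4588774 = -631/241 - 4588774 = -1105895165/241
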